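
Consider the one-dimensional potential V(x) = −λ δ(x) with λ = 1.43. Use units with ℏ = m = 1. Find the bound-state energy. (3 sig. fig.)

E = -1.02

For x ≠ 0 the bound state is ψ ∝ e^{−κ|x|}; integrating the TISE across the delta gives the cusp condition 2κ = 2mλ/ℏ², so κ = 1.430.
Then E = −ℏ²κ²/(2m) = −mλ²/(2ℏ²) = -1.022.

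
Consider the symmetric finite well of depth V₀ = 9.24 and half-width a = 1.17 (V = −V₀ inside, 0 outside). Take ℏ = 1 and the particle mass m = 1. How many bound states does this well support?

The dimensionless depth is z₀ = a√(2mV₀)/ℏ = 1.17 × √(18.48) = 5.030.
The even/odd transcendental equations gain one root per π/2 in z₀, giving N = 1 + ⌊2z₀/π⌋ = 1 + ⌊3.202⌋ = 4.

N = 4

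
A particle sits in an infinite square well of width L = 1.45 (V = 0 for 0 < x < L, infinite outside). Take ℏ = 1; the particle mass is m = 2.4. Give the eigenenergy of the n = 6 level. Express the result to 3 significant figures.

The infinite-well eigenfunctions ψ_n = √(2/L) sin(nπx/L) vanish at both walls, giving E_n = n²π²ℏ²/(2mL²).
E_6 = 6² × π² / (2 × 2.4 × 1.45²) = 35.21.

E = 35.2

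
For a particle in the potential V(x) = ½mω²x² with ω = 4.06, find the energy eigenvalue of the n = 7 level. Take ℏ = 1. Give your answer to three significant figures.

The oscillator eigenvalues are E_n = ℏω(n + ½), so E_7 = 4.06 × 7.5 = 30.45.

E = 30.5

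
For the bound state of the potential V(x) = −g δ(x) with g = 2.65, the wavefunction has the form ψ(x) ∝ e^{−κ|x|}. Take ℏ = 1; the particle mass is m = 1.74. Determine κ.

κ = 4.61

Integrate −(ℏ²/2m)ψ'' − gδ(x)ψ = Eψ from −ε to +ε: the ψ'' term gives ψ'(0⁺) − ψ'(0⁻) and the δ term gives −(2mg/ℏ²)ψ(0).
With ψ ∝ e^{−κ|x|} this yields −2κ = −2mg/ℏ², so κ = mg/ℏ² = 4.611.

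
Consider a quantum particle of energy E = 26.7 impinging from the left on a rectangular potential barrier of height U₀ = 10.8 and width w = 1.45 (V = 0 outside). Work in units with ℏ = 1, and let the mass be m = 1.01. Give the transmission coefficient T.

Above the barrier the interior wavenumber is k₂ = √(2m(E − U₀))/ℏ = 5.667, giving phase k₂w = 8.218.
Matching at both interfaces gives T⁻¹ = 1 + U₀² sin²(k₂w) / [4E(E − U₀)] = 1.060, hence T = 0.943.

T = 0.943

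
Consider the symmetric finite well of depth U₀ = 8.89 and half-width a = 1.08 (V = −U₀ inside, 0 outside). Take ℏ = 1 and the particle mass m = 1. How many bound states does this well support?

N = 3

The dimensionless depth is z₀ = a√(2mU₀)/ℏ = 1.08 × √(17.78) = 4.554.
The even/odd transcendental equations gain one root per π/2 in z₀, giving N = 1 + ⌊2z₀/π⌋ = 1 + ⌊2.899⌋ = 3.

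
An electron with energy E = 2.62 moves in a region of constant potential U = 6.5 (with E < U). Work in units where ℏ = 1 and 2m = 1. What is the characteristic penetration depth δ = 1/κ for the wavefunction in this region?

Since E < U the TISE in this region is ψ'' = κ²ψ with κ = √(2m(U − E))/ℏ.
κ = √(2 × 0.5 × 3.88) = 1.970. The penetration depth is δ = 1/κ = 0.508.

δ = 0.508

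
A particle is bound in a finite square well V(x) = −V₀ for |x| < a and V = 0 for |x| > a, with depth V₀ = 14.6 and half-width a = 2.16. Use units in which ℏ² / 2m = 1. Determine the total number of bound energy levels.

Define the well-strength parameter z₀ = (a/ℏ)√(2mV₀) = 2.16 × √(2·0.5·14.6) = 8.253.
A new bound state (alternating even/odd) appears each time z₀ passes a multiple of π/2, so N = ⌊2z₀/π⌋ + 1 = ⌊5.254⌋ + 1 = 6.

N = 6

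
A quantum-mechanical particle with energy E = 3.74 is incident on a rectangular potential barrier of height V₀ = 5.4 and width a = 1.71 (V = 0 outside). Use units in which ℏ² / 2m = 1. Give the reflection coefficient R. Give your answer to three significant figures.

R = 0.959

Since E < V₀ the interior solution is evanescent with decay constant κ = √(2m(V₀ − E))/ℏ = 1.288.
κa = 2.203, sinh(κa) = 4.472.
The exact tunnelling result is T⁻¹ = 1 + V₀² sinh²(κa) / [4E(V₀ − E)] = 24.48, so T = 0.0409.
R = 1 − T = 0.959.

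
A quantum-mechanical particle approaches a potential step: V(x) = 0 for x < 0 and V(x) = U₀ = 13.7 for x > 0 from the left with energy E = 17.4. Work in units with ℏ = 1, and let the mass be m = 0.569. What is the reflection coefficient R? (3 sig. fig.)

R = 0.136

On each side the TISE gives plane waves with k = √(2m(E − V))/ℏ: k₁ = √(2·0.569·17.4) = 4.450, k₂ = √(2·0.569·3.7) = 2.052.
Continuity of ψ and ψ′ at the step yields the reflection amplitude r = (k₁ − k₂)/(k₁ + k₂) = 0.3688; thus R = |r|² = 0.1360, T = 0.8640.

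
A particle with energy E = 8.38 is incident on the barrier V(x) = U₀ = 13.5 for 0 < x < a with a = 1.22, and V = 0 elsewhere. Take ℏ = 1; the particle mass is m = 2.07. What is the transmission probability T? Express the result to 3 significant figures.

T = 0.0000498

E < U₀: inside the barrier ψ ∝ e^{±κx} with κ = √(2m(U₀ − E))/ℏ = 4.604.
κa = 5.617, sinh(κa) = 137.5.
The exact tunnelling result is T⁻¹ = 1 + U₀² sinh²(κa) / [4E(U₀ − E)] = 20080, so T = 0.0000498.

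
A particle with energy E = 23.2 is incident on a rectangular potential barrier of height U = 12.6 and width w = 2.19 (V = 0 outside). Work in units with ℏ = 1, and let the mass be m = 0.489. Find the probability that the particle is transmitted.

E > U: inside the barrier k₂ = √(2m(E − U))/ℏ = 3.220, k₂w = 7.051.
T = [1 + U² sin²(k₂w) / (4E(E − U))]⁻¹ = 1/1.078 = 0.928.

T = 0.928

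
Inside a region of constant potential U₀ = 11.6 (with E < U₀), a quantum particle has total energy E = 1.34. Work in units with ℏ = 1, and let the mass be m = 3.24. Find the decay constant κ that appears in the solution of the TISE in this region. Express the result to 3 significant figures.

Since E < U₀ the TISE in this region is ψ'' = κ²ψ with κ = √(2m(U₀ − E))/ℏ.
κ = √(2 × 3.24 × 10.26) = 8.154.

κ = 8.15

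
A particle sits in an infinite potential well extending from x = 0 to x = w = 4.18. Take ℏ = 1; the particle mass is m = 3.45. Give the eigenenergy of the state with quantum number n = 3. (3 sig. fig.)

The infinite-well eigenfunctions ψ_n = √(2/w) sin(nπx/w) vanish at both walls, giving E_n = n²π²ℏ²/(2mw²).
E_3 = 3² × π² / (2 × 3.45 × 4.18²) = 0.7368.

E = 0.737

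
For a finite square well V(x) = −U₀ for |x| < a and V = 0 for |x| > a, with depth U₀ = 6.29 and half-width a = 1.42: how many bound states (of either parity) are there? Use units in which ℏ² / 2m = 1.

N = 3

The dimensionless depth is z₀ = a√(2mU₀)/ℏ = 1.42 × √(6.290) = 3.561.
A new bound state (alternating even/odd) appears each time z₀ passes a multiple of π/2, so N = ⌊2z₀/π⌋ + 1 = ⌊2.267⌋ + 1 = 3.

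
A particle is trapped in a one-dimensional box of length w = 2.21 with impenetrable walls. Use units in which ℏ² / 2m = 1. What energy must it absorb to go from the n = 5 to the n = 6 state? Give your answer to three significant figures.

E_n = n²π²ℏ²/(2mw²), so ΔE = (6² − 5²) π²ℏ²/(2mw²).
ΔE = 11 × π² / (2 × 0.5 × 2.21²) = 22.23.

ΔE = 22.2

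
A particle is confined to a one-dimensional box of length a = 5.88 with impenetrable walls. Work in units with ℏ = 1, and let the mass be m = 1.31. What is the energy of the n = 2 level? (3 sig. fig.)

Requiring ψ(0) = ψ(a) = 0 quantises k = nπ/a, hence E_n = ℏ²k²/2m = n²π²ℏ²/(2ma²).
E_2 = 2² × π² / (2 × 1.31 × 5.88²) = 0.4358.

E = 0.436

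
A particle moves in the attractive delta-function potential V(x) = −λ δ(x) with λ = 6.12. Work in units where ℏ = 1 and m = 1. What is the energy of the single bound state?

The bound state is ψ(x) = √κ e^{−κ|x|}. The derivative jump ψ'(0⁺) − ψ'(0⁻) = −(2mλ/ℏ²)ψ(0) fixes κ = mλ/ℏ² = 6.120.
Then E = −ℏ²κ²/(2m) = −mλ²/(2ℏ²) = -18.73.

E = -18.7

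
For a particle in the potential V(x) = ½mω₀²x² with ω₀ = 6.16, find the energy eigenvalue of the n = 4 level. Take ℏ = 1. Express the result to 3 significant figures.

The oscillator eigenvalues are E_n = ℏω₀(n + ½), so E_4 = 6.16 × 4.5 = 27.72.

E = 27.7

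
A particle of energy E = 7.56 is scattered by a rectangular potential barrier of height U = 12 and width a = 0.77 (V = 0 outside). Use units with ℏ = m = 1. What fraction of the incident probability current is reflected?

R = 0.963

E < U: inside the barrier ψ ∝ e^{±κx} with κ = √(2m(U − E))/ℏ = 2.980.
κa = 2.295, sinh(κa) = 4.910.
Matching ψ, ψ′ at both faces gives T = [1 + U² sinh²(κa) / (4E(U − E))]⁻¹ = 1/26.85 = 0.0372.
R = 1 − T = 0.963.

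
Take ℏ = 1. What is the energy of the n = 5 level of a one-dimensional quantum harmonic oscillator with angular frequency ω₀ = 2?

E = 11.0

The oscillator eigenvalues are E_n = ℏω₀(n + ½), so E_5 = 2 × 5.5 = 11.00.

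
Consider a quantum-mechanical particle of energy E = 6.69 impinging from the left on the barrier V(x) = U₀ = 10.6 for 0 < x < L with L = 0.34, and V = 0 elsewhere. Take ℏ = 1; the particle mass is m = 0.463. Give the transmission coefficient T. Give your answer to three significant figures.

T = 0.660

Since E < U₀ the interior solution is evanescent with decay constant κ = √(2m(U₀ − E))/ℏ = 1.903.
κL = 0.6470, sinh(κL) = 0.6930.
The exact tunnelling result is T⁻¹ = 1 + U₀² sinh²(κL) / [4E(U₀ − E)] = 1.516, so T = 0.660.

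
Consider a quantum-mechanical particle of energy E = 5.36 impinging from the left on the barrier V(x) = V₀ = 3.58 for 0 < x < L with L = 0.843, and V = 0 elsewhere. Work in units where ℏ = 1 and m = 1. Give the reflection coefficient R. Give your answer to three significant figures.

Above the barrier the interior wavenumber is k₂ = √(2m(E − V₀))/ℏ = 1.887, giving phase k₂L = 1.591.
Matching at both interfaces gives T⁻¹ = 1 + V₀² sin²(k₂L) / [4E(E − V₀)] = 1.336, hence T = 0.749.
R = 1 − T = 0.251.

R = 0.251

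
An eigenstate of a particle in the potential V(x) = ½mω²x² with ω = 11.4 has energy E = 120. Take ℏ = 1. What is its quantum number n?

n = 10

E_n = ℏω(n + ½) ⇒ n = E/(ℏω) − ½ = 120/11.4 − 0.5 = 10.026 → n = 10.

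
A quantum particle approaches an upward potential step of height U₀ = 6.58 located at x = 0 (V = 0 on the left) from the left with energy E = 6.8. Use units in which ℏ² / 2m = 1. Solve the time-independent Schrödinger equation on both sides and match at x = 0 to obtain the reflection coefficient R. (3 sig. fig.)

R = 0.483

On each side the TISE gives plane waves with k = √(2m(E − V))/ℏ: k₁ = √(2·½·6.8) = 2.608, k₂ = √(2·½·0.22) = 0.4690.
Continuity of ψ and ψ′ at the step yields the reflection amplitude r = (k₁ − k₂)/(k₁ + k₂) = 0.6951; thus R = |r|² = 0.4832, T = 0.5168.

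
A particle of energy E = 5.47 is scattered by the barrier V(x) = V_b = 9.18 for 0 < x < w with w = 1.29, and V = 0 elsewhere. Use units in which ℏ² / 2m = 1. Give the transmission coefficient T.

T = 0.0264

E < V_b: inside the barrier ψ ∝ e^{±κx} with κ = √(2m(V_b − E))/ℏ = 1.926.
κw = 2.485, sinh(κw) = 5.957.
The exact tunnelling result is T⁻¹ = 1 + V_b² sinh²(κw) / [4E(V_b − E)] = 37.84, so T = 0.0264.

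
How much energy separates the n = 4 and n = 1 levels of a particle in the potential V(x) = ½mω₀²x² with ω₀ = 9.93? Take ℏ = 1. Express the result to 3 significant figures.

E_n = ℏω₀(n + ½), so ΔE = (4 − 1) ℏω₀ = 3 × 9.93 = 29.79.

ΔE = 29.8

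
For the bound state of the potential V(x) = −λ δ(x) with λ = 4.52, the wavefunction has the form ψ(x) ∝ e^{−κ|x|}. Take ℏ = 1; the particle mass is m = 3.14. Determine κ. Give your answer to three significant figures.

Integrate −(ℏ²/2m)ψ'' − λδ(x)ψ = Eψ from −ε to +ε: the ψ'' term gives ψ'(0⁺) − ψ'(0⁻) and the δ term gives −(2mλ/ℏ²)ψ(0).
With ψ ∝ e^{−κ|x|} this yields −2κ = −2mλ/ℏ², so κ = mλ/ℏ² = 14.19.

κ = 14.2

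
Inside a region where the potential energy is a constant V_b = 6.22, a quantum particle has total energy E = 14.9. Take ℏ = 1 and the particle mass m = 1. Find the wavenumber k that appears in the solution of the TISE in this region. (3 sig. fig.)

k = 4.17

With E > V_b the solution is oscillatory, ψ ∝ e^{±ikx} with k = √(2m(E − V_b))/ℏ.
k = √(2 × 1 × 8.68) = 4.167.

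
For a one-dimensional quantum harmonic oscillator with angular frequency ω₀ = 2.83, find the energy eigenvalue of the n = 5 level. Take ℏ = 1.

The oscillator eigenvalues are E_n = ℏω₀(n + ½), so E_5 = 2.83 × 5.5 = 15.57.

E = 15.6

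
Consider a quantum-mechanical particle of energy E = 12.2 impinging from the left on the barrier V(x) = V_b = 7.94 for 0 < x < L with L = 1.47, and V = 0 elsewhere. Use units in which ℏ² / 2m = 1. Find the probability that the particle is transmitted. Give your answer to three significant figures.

T = 0.997

E > V_b: inside the barrier k₂ = √(2m(E − V_b))/ℏ = 2.064, k₂L = 3.034.
T = [1 + V_b² sin²(k₂L) / (4E(E − V_b))]⁻¹ = 1/1.003 = 0.997.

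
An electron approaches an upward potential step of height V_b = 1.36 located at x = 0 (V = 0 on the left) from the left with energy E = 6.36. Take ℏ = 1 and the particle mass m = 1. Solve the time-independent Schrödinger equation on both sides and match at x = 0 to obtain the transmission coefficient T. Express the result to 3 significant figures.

T = 0.996

The wavenumbers are k₁ = √(2mE)/ℏ = 3.567 on the left and k₂ = √(2m(E − V_b))/ℏ = 3.162 on the right.
Matching ψ and ψ′ at x = 0 gives r = (k₁ − k₂)/(k₁ + k₂), so R = r² = 0.003609 and T = 1 − R = 0.9964.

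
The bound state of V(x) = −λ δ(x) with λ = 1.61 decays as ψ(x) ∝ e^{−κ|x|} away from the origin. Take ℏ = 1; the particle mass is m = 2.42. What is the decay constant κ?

Integrate −(ℏ²/2m)ψ'' − λδ(x)ψ = Eψ from −ε to +ε: the ψ'' term gives ψ'(0⁺) − ψ'(0⁻) and the δ term gives −(2mλ/ℏ²)ψ(0).
With ψ ∝ e^{−κ|x|} this yields −2κ = −2mλ/ℏ², so κ = mλ/ℏ² = 3.896.

κ = 3.90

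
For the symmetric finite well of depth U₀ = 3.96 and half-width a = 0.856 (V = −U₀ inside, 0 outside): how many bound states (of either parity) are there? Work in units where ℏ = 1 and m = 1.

The dimensionless depth is z₀ = a√(2mU₀)/ℏ = 0.856 × √(7.920) = 2.409.
The even/odd transcendental equations gain one root per π/2 in z₀, giving N = 1 + ⌊2z₀/π⌋ = 1 + ⌊1.534⌋ = 2.

N = 2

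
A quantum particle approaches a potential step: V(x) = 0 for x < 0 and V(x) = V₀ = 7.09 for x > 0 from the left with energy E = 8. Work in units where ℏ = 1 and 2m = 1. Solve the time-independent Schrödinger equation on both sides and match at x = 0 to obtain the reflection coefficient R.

R = 0.246

The wavenumbers are k₁ = √(2mE)/ℏ = 2.828 on the left and k₂ = √(2m(E − V₀))/ℏ = 0.9539 on the right.
Matching ψ and ψ′ at x = 0 gives r = (k₁ − k₂)/(k₁ + k₂), so R = r² = 0.2456 and T = 1 − R = 0.7544.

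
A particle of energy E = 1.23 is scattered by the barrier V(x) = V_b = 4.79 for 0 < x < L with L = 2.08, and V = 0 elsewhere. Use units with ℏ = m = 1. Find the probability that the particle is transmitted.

T = 0.0000461

Since E < V_b the interior solution is evanescent with decay constant κ = √(2m(V_b − E))/ℏ = 2.668.
κL = 5.550, sinh(κL) = 128.6.
Matching ψ, ψ′ at both faces gives T = [1 + V_b² sinh²(κL) / (4E(V_b − E))]⁻¹ = 1/21680 = 0.0000461.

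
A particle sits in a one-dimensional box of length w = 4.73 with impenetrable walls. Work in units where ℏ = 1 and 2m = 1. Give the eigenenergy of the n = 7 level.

Requiring ψ(0) = ψ(w) = 0 quantises k = nπ/w, hence E_n = ℏ²k²/2m = n²π²ℏ²/(2mw²).
E_7 = 7² × π² / (2 × 0.5 × 4.73²) = 21.62.

E = 21.6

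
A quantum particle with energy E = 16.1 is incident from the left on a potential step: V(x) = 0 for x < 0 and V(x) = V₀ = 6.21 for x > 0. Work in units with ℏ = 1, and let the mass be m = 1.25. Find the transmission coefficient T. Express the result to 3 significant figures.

T = 0.985

The wavenumbers are k₁ = √(2mE)/ℏ = 6.344 on the left and k₂ = √(2m(E − V₀))/ℏ = 4.972 on the right.
Continuity of ψ and ψ′ at the step yields the reflection amplitude r = (k₁ − k₂)/(k₁ + k₂) = 0.1212; thus R = |r|² = 0.01470, T = 0.9853.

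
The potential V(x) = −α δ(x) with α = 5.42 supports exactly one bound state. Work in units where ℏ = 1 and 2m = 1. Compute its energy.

For x ≠ 0 the bound state is ψ ∝ e^{−κ|x|}; integrating the TISE across the delta gives the cusp condition 2κ = 2mα/ℏ², so κ = 2.710.
Then E = −ℏ²κ²/(2m) = −mα²/(2ℏ²) = -7.344.

E = -7.34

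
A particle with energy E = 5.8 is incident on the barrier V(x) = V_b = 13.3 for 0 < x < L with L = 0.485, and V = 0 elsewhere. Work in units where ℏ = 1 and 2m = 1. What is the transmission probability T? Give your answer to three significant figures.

Since E < V_b the interior solution is evanescent with decay constant κ = √(2m(V_b − E))/ℏ = 2.739.
κL = 1.328, sinh(κL) = 1.755.
The exact tunnelling result is T⁻¹ = 1 + V_b² sinh²(κL) / [4E(V_b − E)] = 4.130, so T = 0.242.

T = 0.242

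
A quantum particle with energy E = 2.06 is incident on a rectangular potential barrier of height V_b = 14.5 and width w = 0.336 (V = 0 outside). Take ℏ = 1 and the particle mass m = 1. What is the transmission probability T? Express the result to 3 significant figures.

T = 0.0683

E < V_b: inside the barrier ψ ∝ e^{±κx} with κ = √(2m(V_b − E))/ℏ = 4.988.
κw = 1.676, sinh(κw) = 2.578.
The exact tunnelling result is T⁻¹ = 1 + V_b² sinh²(κw) / [4E(V_b − E)] = 14.64, so T = 0.0683.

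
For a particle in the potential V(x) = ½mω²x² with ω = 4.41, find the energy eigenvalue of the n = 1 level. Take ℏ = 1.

Using E_n = (n + ½)ℏω: E_1 = 1.5 × 4.41 = 6.615.

E = 6.62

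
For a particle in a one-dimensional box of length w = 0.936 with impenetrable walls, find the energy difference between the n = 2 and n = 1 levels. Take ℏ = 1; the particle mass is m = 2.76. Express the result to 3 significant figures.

ΔE = 6.12

E_n = n²π²ℏ²/(2mw²), so ΔE = (2² − 1²) π²ℏ²/(2mw²).
ΔE = 3 × π² / (2 × 2.76 × 0.936²) = 6.123.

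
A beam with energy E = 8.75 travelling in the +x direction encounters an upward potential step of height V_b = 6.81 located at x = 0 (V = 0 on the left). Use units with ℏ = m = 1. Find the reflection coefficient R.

R = 0.129

The wavenumbers are k₁ = √(2mE)/ℏ = 4.183 on the left and k₂ = √(2m(E − V_b))/ℏ = 1.970 on the right.
Continuity of ψ and ψ′ at the step yields the reflection amplitude r = (k₁ − k₂)/(k₁ + k₂) = 0.3597; thus R = |r|² = 0.1294, T = 0.8706.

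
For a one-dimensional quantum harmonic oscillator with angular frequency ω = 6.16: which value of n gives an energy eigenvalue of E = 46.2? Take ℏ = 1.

n = 7

E_n = ℏω(n + ½) ⇒ n = E/(ℏω) − ½ = 46.2/6.16 − 0.5 = 7.000 → n = 7.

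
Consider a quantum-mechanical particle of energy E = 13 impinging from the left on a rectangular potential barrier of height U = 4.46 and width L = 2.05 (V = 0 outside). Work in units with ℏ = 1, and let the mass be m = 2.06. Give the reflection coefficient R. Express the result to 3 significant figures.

Above the barrier the interior wavenumber is k₂ = √(2m(E − U))/ℏ = 5.932, giving phase k₂L = 12.16.
T = [1 + U² sin²(k₂L) / (4E(E − U))]⁻¹ = 1/1.007 = 0.993.
R = 1 − T = 0.00695.

R = 0.00695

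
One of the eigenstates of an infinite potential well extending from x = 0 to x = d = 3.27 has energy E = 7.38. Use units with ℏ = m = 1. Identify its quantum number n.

For an infinite well E_n = n²π²ℏ²/(2md²), so n = (d/πℏ)√(2mE).
n = (3.27/π) × √(2 × 1 × 7.38) = 3.999 → n = 4.

n = 4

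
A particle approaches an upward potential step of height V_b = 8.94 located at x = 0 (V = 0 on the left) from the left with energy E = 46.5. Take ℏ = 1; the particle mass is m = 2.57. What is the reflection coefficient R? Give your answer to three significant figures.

R = 0.00284

On each side the TISE gives plane waves with k = √(2m(E − V))/ℏ: k₁ = √(2·2.57·46.5) = 15.46, k₂ = √(2·2.57·37.56) = 13.89.
Matching ψ and ψ′ at x = 0 gives r = (k₁ − k₂)/(k₁ + k₂), so R = r² = 0.002844 and T = 1 − R = 0.9972.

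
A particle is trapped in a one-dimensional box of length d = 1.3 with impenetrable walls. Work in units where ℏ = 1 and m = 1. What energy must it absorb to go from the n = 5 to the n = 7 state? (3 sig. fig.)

ΔE = 70.1

E_n = n²π²ℏ²/(2md²), so ΔE = (7² − 5²) π²ℏ²/(2md²).
ΔE = 24 × π² / (2 × 1 × 1.3²) = 70.08.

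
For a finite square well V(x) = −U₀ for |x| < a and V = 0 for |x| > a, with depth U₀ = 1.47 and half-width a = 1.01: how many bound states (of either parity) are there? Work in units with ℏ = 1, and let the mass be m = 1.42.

Define the well-strength parameter z₀ = (a/ℏ)√(2mU₀) = 1.01 × √(2·1.42·1.47) = 2.064.
The even/odd transcendental equations gain one root per π/2 in z₀, giving N = 1 + ⌊2z₀/π⌋ = 1 + ⌊1.314⌋ = 2.

N = 2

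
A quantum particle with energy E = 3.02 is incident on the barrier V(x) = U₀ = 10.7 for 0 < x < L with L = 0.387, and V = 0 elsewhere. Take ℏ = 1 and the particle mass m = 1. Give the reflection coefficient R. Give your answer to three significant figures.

E < U₀: inside the barrier ψ ∝ e^{±κx} with κ = √(2m(U₀ − E))/ℏ = 3.919.
κL = 1.517, sinh(κL) = 2.169.
The exact tunnelling result is T⁻¹ = 1 + U₀² sinh²(κL) / [4E(U₀ − E)] = 6.805, so T = 0.147.
R = 1 − T = 0.853.

R = 0.853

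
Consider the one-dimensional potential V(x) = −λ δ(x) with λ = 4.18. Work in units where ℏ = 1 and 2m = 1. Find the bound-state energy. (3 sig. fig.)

For x ≠ 0 the bound state is ψ ∝ e^{−κ|x|}; integrating the TISE across the delta gives the cusp condition 2κ = 2mλ/ℏ², so κ = 2.090.
Then E = −ℏ²κ²/(2m) = −mλ²/(2ℏ²) = -4.368.

E = -4.37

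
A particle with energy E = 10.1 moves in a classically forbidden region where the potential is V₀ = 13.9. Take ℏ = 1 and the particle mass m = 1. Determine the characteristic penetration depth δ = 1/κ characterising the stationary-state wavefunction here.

Since E < V₀ the TISE in this region is ψ'' = κ²ψ with κ = √(2m(V₀ − E))/ℏ.
κ = √(2 × 1 × 3.8) = 2.757. The penetration depth is δ = 1/κ = 0.363.

δ = 0.363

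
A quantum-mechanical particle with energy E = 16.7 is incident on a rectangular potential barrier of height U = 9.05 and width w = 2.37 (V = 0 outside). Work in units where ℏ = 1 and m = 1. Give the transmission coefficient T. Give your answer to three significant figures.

T = 0.996

E > U: inside the barrier k₂ = √(2m(E − U))/ℏ = 3.912, k₂w = 9.270.
Matching at both interfaces gives T⁻¹ = 1 + U² sin²(k₂w) / [4E(E − U)] = 1.004, hence T = 0.996.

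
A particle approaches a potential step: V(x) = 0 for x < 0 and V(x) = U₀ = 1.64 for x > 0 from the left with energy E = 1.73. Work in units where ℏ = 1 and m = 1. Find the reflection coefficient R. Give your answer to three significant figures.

R = 0.395

The wavenumbers are k₁ = √(2mE)/ℏ = 1.860 on the left and k₂ = √(2m(E − U₀))/ℏ = 0.4243 on the right.
Continuity of ψ and ψ′ at the step yields the reflection amplitude r = (k₁ − k₂)/(k₁ + k₂) = 0.6286; thus R = |r|² = 0.3951, T = 0.6049.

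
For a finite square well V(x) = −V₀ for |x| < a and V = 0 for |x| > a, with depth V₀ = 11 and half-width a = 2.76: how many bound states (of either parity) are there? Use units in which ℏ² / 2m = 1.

The dimensionless depth is z₀ = a√(2mV₀)/ℏ = 2.76 × √(11.00) = 9.154.
The even/odd transcendental equations gain one root per π/2 in z₀, giving N = 1 + ⌊2z₀/π⌋ = 1 + ⌊5.828⌋ = 6.

N = 6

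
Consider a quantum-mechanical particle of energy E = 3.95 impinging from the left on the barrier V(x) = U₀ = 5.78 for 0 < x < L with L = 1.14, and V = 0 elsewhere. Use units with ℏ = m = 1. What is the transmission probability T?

T = 0.0433

E < U₀: inside the barrier ψ ∝ e^{±κx} with κ = √(2m(U₀ − E))/ℏ = 1.913.
κL = 2.181, sinh(κL) = 4.371.
Matching ψ, ψ′ at both faces gives T = [1 + U₀² sinh²(κL) / (4E(U₀ − E))]⁻¹ = 1/23.07 = 0.0433.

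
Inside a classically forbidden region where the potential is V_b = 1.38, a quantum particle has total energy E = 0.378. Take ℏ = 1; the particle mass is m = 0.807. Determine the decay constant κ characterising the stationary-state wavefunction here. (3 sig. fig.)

κ = 1.27

Since E < V_b the TISE in this region is ψ'' = κ²ψ with κ = √(2m(V_b − E))/ℏ.
κ = √(2 × 0.807 × 1.002) = 1.272.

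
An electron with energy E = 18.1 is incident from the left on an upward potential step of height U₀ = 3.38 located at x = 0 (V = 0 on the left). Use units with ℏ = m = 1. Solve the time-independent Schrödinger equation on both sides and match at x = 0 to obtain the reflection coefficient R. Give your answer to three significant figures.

The wavenumbers are k₁ = √(2mE)/ℏ = 6.017 on the left and k₂ = √(2m(E − U₀))/ℏ = 5.426 on the right.
Continuity of ψ and ψ′ at the step yields the reflection amplitude r = (k₁ − k₂)/(k₁ + k₂) = 0.05163; thus R = |r|² = 0.002666, T = 0.9973.

R = 0.00267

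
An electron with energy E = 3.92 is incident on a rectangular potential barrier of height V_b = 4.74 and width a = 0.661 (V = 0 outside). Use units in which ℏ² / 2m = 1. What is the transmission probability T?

Since E < V_b the interior solution is evanescent with decay constant κ = √(2m(V_b − E))/ℏ = 0.9055.
κa = 0.5986, sinh(κa) = 0.6349.
Matching ψ, ψ′ at both faces gives T = [1 + V_b² sinh²(κa) / (4E(V_b − E))]⁻¹ = 1/1.704 = 0.587.

T = 0.587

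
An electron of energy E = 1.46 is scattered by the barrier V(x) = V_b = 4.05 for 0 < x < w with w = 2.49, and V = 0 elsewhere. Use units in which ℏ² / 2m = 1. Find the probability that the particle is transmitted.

T = 0.00122

E < V_b: inside the barrier ψ ∝ e^{±κx} with κ = √(2m(V_b − E))/ℏ = 1.609.
κw = 4.007, sinh(κw) = 27.49.
Matching ψ, ψ′ at both faces gives T = [1 + V_b² sinh²(κw) / (4E(V_b − E))]⁻¹ = 1/820.5 = 0.00122.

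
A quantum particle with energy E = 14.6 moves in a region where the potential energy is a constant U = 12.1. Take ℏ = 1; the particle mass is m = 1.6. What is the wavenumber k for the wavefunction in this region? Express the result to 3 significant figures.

k = 2.83

With E > U the solution is oscillatory, ψ ∝ e^{±ikx} with k = √(2m(E − U))/ℏ.
k = √(2 × 1.6 × 2.5) = 2.828.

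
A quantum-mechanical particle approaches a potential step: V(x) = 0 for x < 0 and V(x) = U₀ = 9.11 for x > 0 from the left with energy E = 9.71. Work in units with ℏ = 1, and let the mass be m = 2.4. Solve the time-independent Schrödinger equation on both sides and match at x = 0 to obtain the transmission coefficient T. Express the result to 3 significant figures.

The wavenumbers are k₁ = √(2mE)/ℏ = 6.827 on the left and k₂ = √(2m(E − U₀))/ℏ = 1.697 on the right.
Continuity of ψ and ψ′ at the step yields the reflection amplitude r = (k₁ − k₂)/(k₁ + k₂) = 0.6018; thus R = |r|² = 0.3622, T = 0.6378.

T = 0.638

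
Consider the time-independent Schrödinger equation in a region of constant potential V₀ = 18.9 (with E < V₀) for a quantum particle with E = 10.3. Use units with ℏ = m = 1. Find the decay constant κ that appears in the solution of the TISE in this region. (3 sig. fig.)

Since E < V₀ the TISE in this region is ψ'' = κ²ψ with κ = √(2m(V₀ − E))/ℏ.
κ = √(2 × 1 × 8.6) = 4.147.

κ = 4.15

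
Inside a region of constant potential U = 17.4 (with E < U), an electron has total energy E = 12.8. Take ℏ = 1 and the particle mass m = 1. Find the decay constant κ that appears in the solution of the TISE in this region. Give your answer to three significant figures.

κ = 3.03

Since E < U the TISE in this region is ψ'' = κ²ψ with κ = √(2m(U − E))/ℏ.
κ = √(2 × 1 × 4.6) = 3.033.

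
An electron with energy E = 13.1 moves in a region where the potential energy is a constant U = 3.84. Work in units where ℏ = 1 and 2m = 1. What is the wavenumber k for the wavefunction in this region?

k = 3.04

With E > U the solution is oscillatory, ψ ∝ e^{±ikx} with k = √(2m(E − U))/ℏ.
k = √(2 × 0.5 × 9.26) = 3.043.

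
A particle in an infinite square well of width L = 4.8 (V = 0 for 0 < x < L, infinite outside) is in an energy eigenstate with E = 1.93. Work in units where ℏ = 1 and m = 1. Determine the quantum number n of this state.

From E_n = n²π²ℏ²/(2mL²) invert to n = √(2mL²E)/(πℏ).
n = (4.8/π) × √(2 × 1 × 1.93) = 3.002 → n = 3.

n = 3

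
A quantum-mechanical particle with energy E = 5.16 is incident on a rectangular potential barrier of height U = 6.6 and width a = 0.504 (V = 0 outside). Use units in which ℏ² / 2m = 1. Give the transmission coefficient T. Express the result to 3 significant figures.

T = 0.623

Since E < U the interior solution is evanescent with decay constant κ = √(2m(U − E))/ℏ = 1.200.
κa = 0.6048, sinh(κa) = 0.6424.
The exact tunnelling result is T⁻¹ = 1 + U² sinh²(κa) / [4E(U − E)] = 1.605, so T = 0.623.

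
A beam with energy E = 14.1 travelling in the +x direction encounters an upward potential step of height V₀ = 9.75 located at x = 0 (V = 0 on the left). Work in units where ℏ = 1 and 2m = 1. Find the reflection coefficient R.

R = 0.0817

The wavenumbers are k₁ = √(2mE)/ℏ = 3.755 on the left and k₂ = √(2m(E − V₀))/ℏ = 2.086 on the right.
Continuity of ψ and ψ′ at the step yields the reflection amplitude r = (k₁ − k₂)/(k₁ + k₂) = 0.2858; thus R = |r|² = 0.08169, T = 0.9183.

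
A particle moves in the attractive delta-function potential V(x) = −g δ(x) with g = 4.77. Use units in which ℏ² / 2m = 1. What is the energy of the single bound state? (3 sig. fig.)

The bound state is ψ(x) = √κ e^{−κ|x|}. The derivative jump ψ'(0⁺) − ψ'(0⁻) = −(2mg/ℏ²)ψ(0) fixes κ = mg/ℏ² = 2.385.
Then E = −ℏ²κ²/(2m) = −mg²/(2ℏ²) = -5.688.

E = -5.69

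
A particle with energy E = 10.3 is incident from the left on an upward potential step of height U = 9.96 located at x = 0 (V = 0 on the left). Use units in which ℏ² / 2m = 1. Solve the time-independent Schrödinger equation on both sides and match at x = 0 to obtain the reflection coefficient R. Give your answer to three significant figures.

On each side the TISE gives plane waves with k = √(2m(E − V))/ℏ: k₁ = √(2·½·10.3) = 3.209, k₂ = √(2·½·0.34) = 0.5831.
Continuity of ψ and ψ′ at the step yields the reflection amplitude r = (k₁ − k₂)/(k₁ + k₂) = 0.6925; thus R = |r|² = 0.4796, T = 0.5204.

R = 0.480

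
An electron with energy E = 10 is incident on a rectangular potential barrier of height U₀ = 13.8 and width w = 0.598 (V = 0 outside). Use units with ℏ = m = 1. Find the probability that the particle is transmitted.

E < U₀: inside the barrier ψ ∝ e^{±κx} with κ = √(2m(U₀ − E))/ℏ = 2.757.
κw = 1.649, sinh(κw) = 2.504.
Matching ψ, ψ′ at both faces gives T = [1 + U₀² sinh²(κw) / (4E(U₀ − E))]⁻¹ = 1/8.853 = 0.113.

T = 0.113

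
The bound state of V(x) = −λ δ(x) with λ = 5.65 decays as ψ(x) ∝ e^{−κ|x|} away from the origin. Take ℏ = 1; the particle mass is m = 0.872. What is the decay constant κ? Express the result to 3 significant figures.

κ = 4.93

Integrating the TISE across x = 0 gives the cusp condition ψ'(0⁺) − ψ'(0⁻) = −(2mλ/ℏ²)ψ(0).
With ψ ∝ e^{−κ|x|} this yields −2κ = −2mλ/ℏ², so κ = mλ/ℏ² = 4.927.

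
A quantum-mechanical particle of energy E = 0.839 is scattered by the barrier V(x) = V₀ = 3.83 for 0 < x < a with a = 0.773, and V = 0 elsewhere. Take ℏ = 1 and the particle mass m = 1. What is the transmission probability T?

E < V₀: inside the barrier ψ ∝ e^{±κx} with κ = √(2m(V₀ − E))/ℏ = 2.446.
κa = 1.891, sinh(κa) = 3.236.
The exact tunnelling result is T⁻¹ = 1 + V₀² sinh²(κa) / [4E(V₀ − E)] = 16.31, so T = 0.0613.

T = 0.0613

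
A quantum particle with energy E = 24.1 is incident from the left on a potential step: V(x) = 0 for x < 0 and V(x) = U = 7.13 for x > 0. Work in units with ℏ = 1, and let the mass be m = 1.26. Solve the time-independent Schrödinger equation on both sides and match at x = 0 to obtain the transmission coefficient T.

The wavenumbers are k₁ = √(2mE)/ℏ = 7.793 on the left and k₂ = √(2m(E − U))/ℏ = 6.539 on the right.
Matching ψ and ψ′ at x = 0 gives r = (k₁ − k₂)/(k₁ + k₂), so R = r² = 0.007650 and T = 1 − R = 0.9923.

T = 0.992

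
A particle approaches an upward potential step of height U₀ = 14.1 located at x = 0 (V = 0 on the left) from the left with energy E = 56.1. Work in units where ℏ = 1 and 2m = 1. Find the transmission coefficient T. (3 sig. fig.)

The wavenumbers are k₁ = √(2mE)/ℏ = 7.490 on the left and k₂ = √(2m(E − U₀))/ℏ = 6.481 on the right.
Continuity of ψ and ψ′ at the step yields the reflection amplitude r = (k₁ − k₂)/(k₁ + k₂) = 0.07224; thus R = |r|² = 0.005219, T = 0.9948.

T = 0.995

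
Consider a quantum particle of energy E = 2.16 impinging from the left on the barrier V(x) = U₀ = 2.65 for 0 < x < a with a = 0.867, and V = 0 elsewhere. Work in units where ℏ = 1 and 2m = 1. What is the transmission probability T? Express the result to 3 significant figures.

Since E < U₀ the interior solution is evanescent with decay constant κ = √(2m(U₀ − E))/ℏ = 0.7000.
κa = 0.6069, sinh(κa) = 0.6448.
The exact tunnelling result is T⁻¹ = 1 + U₀² sinh²(κa) / [4E(U₀ − E)] = 1.690, so T = 0.592.

T = 0.592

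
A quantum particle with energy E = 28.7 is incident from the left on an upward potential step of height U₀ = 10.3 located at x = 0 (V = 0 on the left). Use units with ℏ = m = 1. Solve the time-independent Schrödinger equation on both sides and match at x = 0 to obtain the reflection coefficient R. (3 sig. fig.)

The wavenumbers are k₁ = √(2mE)/ℏ = 7.576 on the left and k₂ = √(2m(E − U₀))/ℏ = 6.066 on the right.
Continuity of ψ and ψ′ at the step yields the reflection amplitude r = (k₁ − k₂)/(k₁ + k₂) = 0.1107; thus R = |r|² = 0.01225, T = 0.9877.

R = 0.0123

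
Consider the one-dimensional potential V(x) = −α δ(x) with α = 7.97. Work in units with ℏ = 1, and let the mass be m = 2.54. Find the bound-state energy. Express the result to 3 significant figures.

For x ≠ 0 the bound state is ψ ∝ e^{−κ|x|}; integrating the TISE across the delta gives the cusp condition 2κ = 2mα/ℏ², so κ = 20.24.
Then E = −ℏ²κ²/(2m) = −mα²/(2ℏ²) = -80.67.

E = -80.7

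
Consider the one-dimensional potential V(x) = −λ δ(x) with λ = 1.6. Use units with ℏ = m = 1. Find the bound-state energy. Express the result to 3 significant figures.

The bound state is ψ(x) = √κ e^{−κ|x|}. The derivative jump ψ'(0⁺) − ψ'(0⁻) = −(2mλ/ℏ²)ψ(0) fixes κ = mλ/ℏ² = 1.600.
Then E = −ℏ²κ²/(2m) = −mλ²/(2ℏ²) = -1.280.

E = -1.28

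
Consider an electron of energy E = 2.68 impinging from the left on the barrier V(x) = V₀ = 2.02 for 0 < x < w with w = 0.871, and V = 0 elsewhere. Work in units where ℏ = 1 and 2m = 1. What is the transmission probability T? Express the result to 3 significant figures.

T = 0.804

E > V₀: inside the barrier k₂ = √(2m(E − V₀))/ℏ = 0.8124, k₂w = 0.7076.
T = [1 + V₀² sin²(k₂w) / (4E(E − V₀))]⁻¹ = 1/1.244 = 0.804.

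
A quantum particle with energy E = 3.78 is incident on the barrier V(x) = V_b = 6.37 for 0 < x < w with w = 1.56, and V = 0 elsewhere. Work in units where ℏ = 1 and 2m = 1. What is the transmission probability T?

T = 0.0252

Since E < V_b the interior solution is evanescent with decay constant κ = √(2m(V_b − E))/ℏ = 1.609.
κw = 2.511, sinh(κw) = 6.115.
Matching ψ, ψ′ at both faces gives T = [1 + V_b² sinh²(κw) / (4E(V_b − E))]⁻¹ = 1/39.75 = 0.0252.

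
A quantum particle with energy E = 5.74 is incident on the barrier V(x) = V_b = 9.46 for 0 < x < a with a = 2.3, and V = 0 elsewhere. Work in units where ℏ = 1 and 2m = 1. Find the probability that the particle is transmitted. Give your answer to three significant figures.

T = 0.000535

Since E < V_b the interior solution is evanescent with decay constant κ = √(2m(V_b − E))/ℏ = 1.929.
κa = 4.436, sinh(κa) = 42.22.
Matching ψ, ψ′ at both faces gives T = [1 + V_b² sinh²(κa) / (4E(V_b − E))]⁻¹ = 1/1868 = 0.000535.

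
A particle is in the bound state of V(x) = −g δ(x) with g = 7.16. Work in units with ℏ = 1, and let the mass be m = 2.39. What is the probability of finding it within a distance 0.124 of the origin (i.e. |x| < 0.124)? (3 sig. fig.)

P = 0.986

The normalised bound state is ψ = √κ e^{−κ|x|} with κ = mg/ℏ² = 17.11.
P(|x| < d) = ∫_{−d}^{d} κ e^{−2κ|x|} dx = 1 − e^{−2κd} = 1 − e^{−4.244} = 0.9856.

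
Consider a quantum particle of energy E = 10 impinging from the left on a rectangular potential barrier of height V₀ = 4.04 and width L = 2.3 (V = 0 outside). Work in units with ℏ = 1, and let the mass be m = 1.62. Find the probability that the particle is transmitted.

Above the barrier the interior wavenumber is k₂ = √(2m(E − V₀))/ℏ = 4.394, giving phase k₂L = 10.11.
T = [1 + V₀² sin²(k₂L) / (4E(E − V₀))]⁻¹ = 1/1.027 = 0.974.

T = 0.974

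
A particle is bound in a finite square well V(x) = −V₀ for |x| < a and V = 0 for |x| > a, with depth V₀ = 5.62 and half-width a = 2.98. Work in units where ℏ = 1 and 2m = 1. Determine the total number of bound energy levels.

The dimensionless depth is z₀ = a√(2mV₀)/ℏ = 2.98 × √(5.620) = 7.065.
A new bound state (alternating even/odd) appears each time z₀ passes a multiple of π/2, so N = ⌊2z₀/π⌋ + 1 = ⌊4.497⌋ + 1 = 5.

N = 5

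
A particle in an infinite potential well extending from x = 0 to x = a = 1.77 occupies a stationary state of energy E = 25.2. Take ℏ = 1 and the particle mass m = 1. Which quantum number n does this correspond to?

n = 4

From E_n = n²π²ℏ²/(2ma²) invert to n = √(2ma²E)/(πℏ).
n = (1.77/π) × √(2 × 1 × 25.2) = 4.000 → n = 4.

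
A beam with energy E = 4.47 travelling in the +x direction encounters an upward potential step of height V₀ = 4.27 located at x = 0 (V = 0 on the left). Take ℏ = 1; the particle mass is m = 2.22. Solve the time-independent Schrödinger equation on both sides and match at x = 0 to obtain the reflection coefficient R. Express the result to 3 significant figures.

The wavenumbers are k₁ = √(2mE)/ℏ = 4.455 on the left and k₂ = √(2m(E − V₀))/ℏ = 0.9423 on the right.
Continuity of ψ and ψ′ at the step yields the reflection amplitude r = (k₁ − k₂)/(k₁ + k₂) = 0.6508; thus R = |r|² = 0.4236, T = 0.5764.

R = 0.424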